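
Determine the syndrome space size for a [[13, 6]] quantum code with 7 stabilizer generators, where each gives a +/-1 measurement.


Each stabilizer generator gives a binary (+1 or -1) measurement outcome.
With 7 independent generators:
Total syndromes = 2^7
= 128

128


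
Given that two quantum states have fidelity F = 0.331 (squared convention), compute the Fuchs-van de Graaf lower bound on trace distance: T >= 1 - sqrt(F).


Fuchs-van de Graaf (squared-fidelity convention): 1 - sqrt(F) <= T <= sqrt(1 - F).
Lower bound: T >= 1 - sqrt(F)
sqrt(F) = sqrt(0.331) = 0.5753
T >= 1 - 0.5753
T >= 0.4247

0.4247


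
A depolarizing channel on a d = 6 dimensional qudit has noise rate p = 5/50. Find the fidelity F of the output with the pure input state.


F = (1-p) + p/d
= (1 - 0.1000) + 0.1000/6
= 0.9000 + 0.0167
= 0.9167

0.9167


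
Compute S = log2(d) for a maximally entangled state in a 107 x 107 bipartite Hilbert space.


For a maximally entangled state in d x d:
S = log2(d) = log2(107)
= 6.7415

6.7415


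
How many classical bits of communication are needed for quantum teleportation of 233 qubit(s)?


Quantum teleportation requires 2 classical bits per qubit teleported.
233 qubit(s) -> 2 * 233 = 466 classical bits

466


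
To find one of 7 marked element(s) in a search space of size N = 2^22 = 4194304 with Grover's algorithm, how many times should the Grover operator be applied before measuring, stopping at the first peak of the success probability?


After j Grover iterations the success probability is P(j) = sin^2((2j+1)*theta), where sin(theta) = sqrt(k/N).
N = 2^22 = 4194304, k = 7
sin(theta) = sqrt(k/N) = 0.001291870757
theta = arcsin(sqrt(k/N)) = 0.001291871117 rad
P(j) reaches its first maximum when (2j+1)*theta is as close as possible to pi/2, i.e. j = round(pi/(4*theta) - 1/2).
pi/(4*theta) - 1/2 = 607.4540
(For comparison, the common estimate pi/4 * sqrt(N/k) = 607.9541; the exact maximiser is used here.)
Optimal iterations = 607

607


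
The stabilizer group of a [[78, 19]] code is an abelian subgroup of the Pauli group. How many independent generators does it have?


For an [[n,k]] stabilizer code:
Number of stabilizer generators = n - k
= 78 - 19
= 59

59


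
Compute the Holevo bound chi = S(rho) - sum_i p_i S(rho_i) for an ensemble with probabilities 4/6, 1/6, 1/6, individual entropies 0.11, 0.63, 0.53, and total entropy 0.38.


chi = S(rho) - sum_i p_i * S(rho_i)
Weighted entropy = 4/6 * 0.11 + 1/6 * 0.63 + 1/6 * 0.53
= 0.2667
chi = 0.38 - 0.2667
= 0.1133

0.1133


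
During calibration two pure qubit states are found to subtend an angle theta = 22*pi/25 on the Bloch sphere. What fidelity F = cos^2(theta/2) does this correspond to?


For states separated by angle theta on Bloch sphere:
F = cos^2(theta/2)
theta = 22*pi/25 = 2.7646
theta/2 = 1.3823
cos(theta/2) = 0.1874
F = 0.0351

0.0351


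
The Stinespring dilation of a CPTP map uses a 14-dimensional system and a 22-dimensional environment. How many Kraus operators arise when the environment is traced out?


Tracing out the environment in an orthonormal basis {|i>_E} gives Kraus operators K_i = <i|_E U |0>_E.
Number of Kraus operators = dim(H_env) = d_env
= 22

22


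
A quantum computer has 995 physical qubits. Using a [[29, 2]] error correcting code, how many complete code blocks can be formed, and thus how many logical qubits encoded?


Each code block uses 29 physical qubits for 2 logical qubit(s).
Number of complete blocks = floor(995 / 29) = 34
Logical qubits = 34 * 2
= 68

68


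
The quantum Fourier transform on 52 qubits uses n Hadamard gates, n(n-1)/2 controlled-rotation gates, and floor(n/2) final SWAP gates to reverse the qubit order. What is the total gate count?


Hadamard gates: 52
Controlled rotations: n*(n-1)/2 = 52*51/2 = 1326
SWAP gates: floor(n/2) = floor(52/2) = 26
Total = 52 + 1326 + 26
= 1404

1404


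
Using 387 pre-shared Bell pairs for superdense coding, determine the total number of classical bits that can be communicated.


Superdense coding allows 2 classical bits per shared entangled pair.
387 pair(s) -> 2 * 387 = 774 classical bits

774


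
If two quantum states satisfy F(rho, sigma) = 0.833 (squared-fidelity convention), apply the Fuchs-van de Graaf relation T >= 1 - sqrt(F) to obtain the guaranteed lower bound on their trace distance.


Fuchs-van de Graaf (squared-fidelity convention): 1 - sqrt(F) <= T <= sqrt(1 - F).
Lower bound: T >= 1 - sqrt(F)
sqrt(F) = sqrt(0.833) = 0.9127
T >= 1 - 0.9127
T >= 0.0873

0.0873


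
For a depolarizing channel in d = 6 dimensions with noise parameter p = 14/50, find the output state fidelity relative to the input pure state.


F = (1-p) + p/d
= (1 - 0.2800) + 0.2800/6
= 0.7200 + 0.0467
= 0.7667

0.7667


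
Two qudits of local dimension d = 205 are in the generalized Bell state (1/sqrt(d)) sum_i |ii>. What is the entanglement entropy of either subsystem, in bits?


For a maximally entangled state in d x d:
S = log2(d) = log2(205)
= 7.6795

7.6795


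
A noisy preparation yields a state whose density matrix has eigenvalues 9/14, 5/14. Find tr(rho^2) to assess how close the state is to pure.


tr(rho^2) = sum of eigenvalues squared
= (9/14)^2 + (5/14)^2
= (81 + 25) / 196
= 106/196
= 0.5408

0.5408


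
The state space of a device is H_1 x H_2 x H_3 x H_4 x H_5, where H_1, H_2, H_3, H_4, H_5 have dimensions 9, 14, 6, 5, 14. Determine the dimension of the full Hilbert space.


dim(H_1 x H_2 x H_3 x H_4 x H_5) = 9 * 14 * 6 * 5 * 14
= 126 * 6 * 5 * 14
= 756 * 5 * 14
= 3780 * 14
= 52920

52920


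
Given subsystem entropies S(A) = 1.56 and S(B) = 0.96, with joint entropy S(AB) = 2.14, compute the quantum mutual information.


I(A:B) = S(A) + S(B) - S(AB)
= 1.56 + 0.96 - 2.14
= 0.3800

0.3800


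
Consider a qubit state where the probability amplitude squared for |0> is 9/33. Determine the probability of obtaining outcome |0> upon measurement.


|alpha|^2 = 9/33 = 0.2727
|beta|^2 = 1 - 9/33 = 24/33 = 0.7273
P(|0>) = |alpha|^2 = 0.2727

0.2727


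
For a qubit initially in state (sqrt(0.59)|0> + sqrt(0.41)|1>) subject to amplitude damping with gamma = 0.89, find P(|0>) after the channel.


For amplitude damping with parameter gamma on state sqrt(a)|0> + sqrt(b)|1>:
alpha^2 = 0.59, beta^2 = 0.41
P(|0>) = alpha^2 + gamma * beta^2
= 0.59 + 0.89 * 0.41
= 0.59 + 0.3649
= 0.9549

0.9549


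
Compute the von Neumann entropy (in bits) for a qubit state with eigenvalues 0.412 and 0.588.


S = -p*log2(p) - (1-p)*log2(1-p)
p = 0.4120, 1-p = 0.5880
= -0.4120 * log2(0.4120) - 0.5880 * log2(0.5880)
= -(-0.5271) - (-0.4505)
= 0.9775

0.9775


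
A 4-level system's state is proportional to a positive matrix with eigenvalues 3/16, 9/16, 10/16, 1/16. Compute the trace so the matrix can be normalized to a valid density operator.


tr(M) = sum of eigenvalues
= 3/16 + 9/16 + 10/16 + 1/16
= 23/16
= 1.4375

1.4375


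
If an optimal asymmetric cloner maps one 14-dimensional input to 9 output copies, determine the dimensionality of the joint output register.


Output space = H^(tensor 9) where dim(H) = 14
dim = 14^9
= 196 (after 2 factors)
= 2744 (after 3 factors)
= 38416 (after 4 factors)
= 537824 (after 5 factors)
= 7529536 (after 6 factors)
= 105413504 (after 7 factors)
= 1475789056 (after 8 factors)
= 20661046784 (after 9 factors)
= 20661046784

20661046784


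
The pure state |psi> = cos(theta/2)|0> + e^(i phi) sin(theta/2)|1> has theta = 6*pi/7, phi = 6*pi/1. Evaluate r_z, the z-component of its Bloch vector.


theta = 2.6928, phi = 18.8496
r_z = cos(theta) = -0.9010

-0.9010


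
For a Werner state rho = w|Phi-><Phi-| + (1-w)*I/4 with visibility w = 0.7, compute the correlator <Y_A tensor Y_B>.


|Phi-> = (|00> - |11>)/sqrt(2)
For the pure Bell state, <Y_A Y_B> = +1 (Bell-state Pauli correlator).
The maximally-mixed part I/4 has tr(I/4 * P tensor P) = 0 for any traceless Pauli P.
So <Y_A Y_B>_rho = w * (+1) + (1 - w) * 0
= 0.7 * (+1)
= 0.7000

0.7000


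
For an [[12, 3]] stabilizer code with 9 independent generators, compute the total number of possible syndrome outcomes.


Each stabilizer generator gives a binary (+1 or -1) measurement outcome.
With 9 independent generators:
Total syndromes = 2^9
= 512

512


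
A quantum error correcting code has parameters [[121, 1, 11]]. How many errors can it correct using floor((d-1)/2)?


Code parameters: [[121, 1, 11]], distance d = 11.
Number of correctable errors = floor((d-1)/2)
= floor((11 - 1)/2)
= floor(10/2)
= 5

5


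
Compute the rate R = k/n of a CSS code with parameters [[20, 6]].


Code rate R = k/n
= 6/20
= 0.3000

0.3000


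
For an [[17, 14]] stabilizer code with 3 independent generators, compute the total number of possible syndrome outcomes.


Each stabilizer generator gives a binary (+1 or -1) measurement outcome.
With 3 independent generators:
Total syndromes = 2^3
= 8

8


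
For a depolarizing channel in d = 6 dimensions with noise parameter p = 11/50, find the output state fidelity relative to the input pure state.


F = (1-p) + p/d
= (1 - 0.2200) + 0.2200/6
= 0.7800 + 0.0367
= 0.8167

0.8167


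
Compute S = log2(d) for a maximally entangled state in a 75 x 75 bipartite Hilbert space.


For a maximally entangled state in d x d:
S = log2(d) = log2(75)
= 6.2288

6.2288


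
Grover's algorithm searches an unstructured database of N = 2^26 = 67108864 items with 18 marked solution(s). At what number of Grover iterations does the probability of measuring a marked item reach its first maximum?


After j Grover iterations the success probability is P(j) = sin^2((2j+1)*theta), where sin(theta) = sqrt(k/N).
N = 2^26 = 67108864, k = 18
sin(theta) = sqrt(k/N) = 0.0005179004745
theta = arcsin(sqrt(k/N)) = 0.0005179004977 rad
P(j) reaches its first maximum when (2j+1)*theta is as close as possible to pi/2, i.e. j = round(pi/(4*theta) - 1/2).
pi/(4*theta) - 1/2 = 1516.0040
(For comparison, the common estimate pi/4 * sqrt(N/k) = 1516.5040; the exact maximiser is used here.)
Optimal iterations = 1516

1516


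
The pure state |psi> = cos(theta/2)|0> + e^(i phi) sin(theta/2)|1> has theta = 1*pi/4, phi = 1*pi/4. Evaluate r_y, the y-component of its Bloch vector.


theta = 0.7854, phi = 0.7854
r_y = sin(theta)*sin(phi) = 0.7071 * 0.7071
r_y = 0.5000

0.5000


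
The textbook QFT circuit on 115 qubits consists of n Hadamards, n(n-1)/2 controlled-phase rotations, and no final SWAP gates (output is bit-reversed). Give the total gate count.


Hadamard gates: 115
Controlled rotations: n*(n-1)/2 = 115*114/2 = 6555
SWAP gates: 0 (omitted)
Total = 115 + 6555
= 6670

6670


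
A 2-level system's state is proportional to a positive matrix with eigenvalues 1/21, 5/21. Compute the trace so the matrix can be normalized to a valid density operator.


tr(M) = sum of eigenvalues
= 1/21 + 5/21
= 6/21
= 0.2857

0.2857


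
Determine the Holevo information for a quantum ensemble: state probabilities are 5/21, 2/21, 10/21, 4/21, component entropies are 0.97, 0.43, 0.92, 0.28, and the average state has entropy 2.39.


chi = S(rho) - sum_i p_i * S(rho_i)
Weighted entropy = 5/21 * 0.97 + 2/21 * 0.43 + 10/21 * 0.92 + 4/21 * 0.28
= 0.7633
chi = 2.39 - 0.7633
= 1.6267

1.6267


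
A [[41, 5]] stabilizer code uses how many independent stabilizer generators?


For an [[n,k]] stabilizer code:
Number of stabilizer generators = n - k
= 41 - 5
= 36

36


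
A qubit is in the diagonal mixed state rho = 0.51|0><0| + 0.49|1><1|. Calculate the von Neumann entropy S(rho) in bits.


S = -p*log2(p) - (1-p)*log2(1-p)
p = 0.5100, 1-p = 0.4900
= -0.5100 * log2(0.5100) - 0.4900 * log2(0.4900)
= -(-0.4954) - (-0.5043)
= 0.9997

0.9997


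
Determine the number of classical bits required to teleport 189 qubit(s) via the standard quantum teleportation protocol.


Quantum teleportation requires 2 classical bits per qubit teleported.
189 qubit(s) -> 2 * 189 = 378 classical bits

378


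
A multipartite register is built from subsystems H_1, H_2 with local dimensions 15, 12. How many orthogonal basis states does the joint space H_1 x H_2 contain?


dim(H_1 x H_2) = 15 * 12
= 180

180


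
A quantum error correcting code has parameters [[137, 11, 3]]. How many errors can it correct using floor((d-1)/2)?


Code parameters: [[137, 11, 3]], distance d = 3.
Number of correctable errors = floor((d-1)/2)
= floor((3 - 1)/2)
= floor(2/2)
= 1

1


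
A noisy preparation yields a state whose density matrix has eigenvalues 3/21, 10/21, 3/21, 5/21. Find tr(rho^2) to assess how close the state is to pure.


tr(rho^2) = sum of eigenvalues squared
= (3/21)^2 + (10/21)^2 + (3/21)^2 + (5/21)^2
= (9 + 100 + 9 + 25) / 441
= 143/441
= 0.3243

0.3243


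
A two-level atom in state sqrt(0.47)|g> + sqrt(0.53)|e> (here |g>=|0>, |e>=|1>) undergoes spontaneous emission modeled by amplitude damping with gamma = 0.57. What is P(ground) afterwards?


For amplitude damping with parameter gamma on state sqrt(a)|0> + sqrt(b)|1>:
alpha^2 = 0.47, beta^2 = 0.53
P(|0>) = alpha^2 + gamma * beta^2
= 0.47 + 0.57 * 0.53
= 0.47 + 0.3021
= 0.7721

0.7721


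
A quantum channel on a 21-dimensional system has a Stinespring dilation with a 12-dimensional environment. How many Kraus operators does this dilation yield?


Tracing out the environment in an orthonormal basis {|i>_E} gives Kraus operators K_i = <i|_E U |0>_E.
Number of Kraus operators = dim(H_env) = d_env
= 12

12


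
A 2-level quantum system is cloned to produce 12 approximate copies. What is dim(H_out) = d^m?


Output space = H^(tensor 12) where dim(H) = 2
dim = 2^12
= 4 (after 2 factors)
= 8 (after 3 factors)
= 16 (after 4 factors)
= 32 (after 5 factors)
= 64 (after 6 factors)
= 128 (after 7 factors)
= 256 (after 8 factors)
= 512 (after 9 factors)
= 1024 (after 10 factors)
= 2048 (after 11 factors)
= 4096 (after 12 factors)
= 4096

4096


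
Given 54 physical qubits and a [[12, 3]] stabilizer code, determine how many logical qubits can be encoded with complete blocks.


Each code block uses 12 physical qubits for 3 logical qubit(s).
Number of complete blocks = floor(54 / 12) = 4
Logical qubits = 4 * 3
= 12

12


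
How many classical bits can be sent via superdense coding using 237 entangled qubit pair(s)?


Superdense coding allows 2 classical bits per shared entangled pair.
237 pair(s) -> 2 * 237 = 474 classical bits

474


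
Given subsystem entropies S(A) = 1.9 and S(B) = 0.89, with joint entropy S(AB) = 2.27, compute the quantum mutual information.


I(A:B) = S(A) + S(B) - S(AB)
= 1.9 + 0.89 - 2.27
= 0.5200

0.5200


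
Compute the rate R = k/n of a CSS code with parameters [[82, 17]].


Code rate R = k/n
= 17/82
= 0.2073

0.2073


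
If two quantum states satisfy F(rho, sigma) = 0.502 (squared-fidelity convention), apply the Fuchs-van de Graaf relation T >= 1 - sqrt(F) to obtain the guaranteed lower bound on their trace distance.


Fuchs-van de Graaf (squared-fidelity convention): 1 - sqrt(F) <= T <= sqrt(1 - F).
Lower bound: T >= 1 - sqrt(F)
sqrt(F) = sqrt(0.502) = 0.7085
T >= 1 - 0.7085
T >= 0.2915

0.2915


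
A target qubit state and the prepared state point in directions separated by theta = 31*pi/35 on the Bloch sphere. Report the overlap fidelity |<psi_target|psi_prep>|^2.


For states separated by angle theta on Bloch sphere:
F = cos^2(theta/2)
theta = 31*pi/35 = 2.7826
theta/2 = 1.3913
cos(theta/2) = 0.1786
F = 0.0319

0.0319


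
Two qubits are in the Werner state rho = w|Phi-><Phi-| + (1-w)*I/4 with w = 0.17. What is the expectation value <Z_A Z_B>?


|Phi-> = (|00> - |11>)/sqrt(2)
For the pure Bell state, <Z_A Z_B> = +1 (Bell-state Pauli correlator).
The maximally-mixed part I/4 has tr(I/4 * P tensor P) = 0 for any traceless Pauli P.
So <Z_A Z_B>_rho = w * (+1) + (1 - w) * 0
= 0.17 * (+1)
= 0.1700

0.1700


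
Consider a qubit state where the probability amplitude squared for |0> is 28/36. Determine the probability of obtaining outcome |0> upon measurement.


|alpha|^2 = 28/36 = 0.7778
|beta|^2 = 1 - 28/36 = 8/36 = 0.2222
P(|0>) = |alpha|^2 = 0.7778

0.7778


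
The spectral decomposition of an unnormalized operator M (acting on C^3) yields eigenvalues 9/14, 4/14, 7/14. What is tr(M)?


tr(M) = sum of eigenvalues
= 9/14 + 4/14 + 7/14
= 20/14
= 1.4286

1.4286


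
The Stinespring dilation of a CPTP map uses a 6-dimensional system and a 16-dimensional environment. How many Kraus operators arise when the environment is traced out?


Tracing out the environment in an orthonormal basis {|i>_E} gives Kraus operators K_i = <i|_E U |0>_E.
Number of Kraus operators = dim(H_env) = d_env
= 16

16


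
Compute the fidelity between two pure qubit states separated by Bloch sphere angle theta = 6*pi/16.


For states separated by angle theta on Bloch sphere:
F = cos^2(theta/2)
theta = 6*pi/16 = 1.1781
theta/2 = 0.5890
cos(theta/2) = 0.8315
F = 0.6913

0.6913


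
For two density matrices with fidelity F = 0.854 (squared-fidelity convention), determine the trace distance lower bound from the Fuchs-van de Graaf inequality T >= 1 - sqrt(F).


Fuchs-van de Graaf (squared-fidelity convention): 1 - sqrt(F) <= T <= sqrt(1 - F).
Lower bound: T >= 1 - sqrt(F)
sqrt(F) = sqrt(0.854) = 0.9241
T >= 1 - 0.9241
T >= 0.0759

0.0759


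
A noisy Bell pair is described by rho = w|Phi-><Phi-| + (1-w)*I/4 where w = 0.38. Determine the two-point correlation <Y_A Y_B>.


|Phi-> = (|00> - |11>)/sqrt(2)
For the pure Bell state, <Y_A Y_B> = +1 (Bell-state Pauli correlator).
The maximally-mixed part I/4 has tr(I/4 * P tensor P) = 0 for any traceless Pauli P.
So <Y_A Y_B>_rho = w * (+1) + (1 - w) * 0
= 0.38 * (+1)
= 0.3800

0.3800


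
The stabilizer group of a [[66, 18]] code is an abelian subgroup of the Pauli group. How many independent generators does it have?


For an [[n,k]] stabilizer code:
Number of stabilizer generators = n - k
= 66 - 18
= 48

48


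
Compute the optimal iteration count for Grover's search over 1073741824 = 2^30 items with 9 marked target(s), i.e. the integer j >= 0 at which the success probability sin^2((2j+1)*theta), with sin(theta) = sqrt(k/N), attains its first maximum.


After j Grover iterations the success probability is P(j) = sin^2((2j+1)*theta), where sin(theta) = sqrt(k/N).
N = 2^30 = 1073741824, k = 9
sin(theta) = sqrt(k/N) = 9.155273438e-05
theta = arcsin(sqrt(k/N)) = 9.15527345e-05 rad
P(j) reaches its first maximum when (2j+1)*theta is as close as possible to pi/2, i.e. j = round(pi/(4*theta) - 1/2).
pi/(4*theta) - 1/2 = 8578.1423
(For comparison, the common estimate pi/4 * sqrt(N/k) = 8578.6423; the exact maximiser is used here.)
Optimal iterations = 8578

8578


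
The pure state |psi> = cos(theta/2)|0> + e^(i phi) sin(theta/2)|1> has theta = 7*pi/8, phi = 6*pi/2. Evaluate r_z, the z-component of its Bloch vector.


theta = 2.7489, phi = 9.4248
r_z = cos(theta) = -0.9239

-0.9239


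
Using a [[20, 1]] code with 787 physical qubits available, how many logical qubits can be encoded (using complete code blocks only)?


Each code block uses 20 physical qubits for 1 logical qubit(s).
Number of complete blocks = floor(787 / 20) = 39
Logical qubits = 39 * 1
= 39

39


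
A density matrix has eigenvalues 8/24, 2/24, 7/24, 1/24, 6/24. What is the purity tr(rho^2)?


tr(rho^2) = sum of eigenvalues squared
= (8/24)^2 + (2/24)^2 + (7/24)^2 + (1/24)^2 + (6/24)^2
= (64 + 4 + 49 + 1 + 36) / 576
= 154/576
= 0.2674

0.2674


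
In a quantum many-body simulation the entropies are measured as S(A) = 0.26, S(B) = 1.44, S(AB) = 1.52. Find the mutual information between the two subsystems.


I(A:B) = S(A) + S(B) - S(AB)
= 0.26 + 1.44 - 1.52
= 0.1800

0.1800


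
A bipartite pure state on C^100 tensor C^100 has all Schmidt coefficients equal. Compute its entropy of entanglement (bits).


For a maximally entangled state in d x d:
S = log2(d) = log2(100)
= 6.6439

6.6439


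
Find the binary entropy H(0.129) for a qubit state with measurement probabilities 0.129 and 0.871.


S = -p*log2(p) - (1-p)*log2(1-p)
p = 0.1290, 1-p = 0.8710
= -0.1290 * log2(0.1290) - 0.8710 * log2(0.8710)
= -(-0.3811) - (-0.1736)
= 0.5547

0.5547


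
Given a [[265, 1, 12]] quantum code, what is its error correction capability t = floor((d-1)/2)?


Code parameters: [[265, 1, 12]], distance d = 12.
Number of correctable errors = floor((d-1)/2)
= floor((12 - 1)/2)
= floor(11/2)
= 5

5


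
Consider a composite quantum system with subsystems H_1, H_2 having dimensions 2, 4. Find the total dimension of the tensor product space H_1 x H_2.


dim(H_1 x H_2) = 2 * 4
= 8

8


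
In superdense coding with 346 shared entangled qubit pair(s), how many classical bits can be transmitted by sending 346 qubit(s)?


Superdense coding allows 2 classical bits per shared entangled pair.
346 pair(s) -> 2 * 346 = 692 classical bits

692


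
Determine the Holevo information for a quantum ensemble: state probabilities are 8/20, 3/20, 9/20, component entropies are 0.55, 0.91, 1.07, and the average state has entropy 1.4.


chi = S(rho) - sum_i p_i * S(rho_i)
Weighted entropy = 8/20 * 0.55 + 3/20 * 0.91 + 9/20 * 1.07
= 0.8380
chi = 1.4 - 0.8380
= 0.5620

0.5620


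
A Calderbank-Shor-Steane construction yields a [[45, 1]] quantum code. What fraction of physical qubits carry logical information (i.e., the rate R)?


Code rate R = k/n
= 1/45
= 0.0222

0.0222


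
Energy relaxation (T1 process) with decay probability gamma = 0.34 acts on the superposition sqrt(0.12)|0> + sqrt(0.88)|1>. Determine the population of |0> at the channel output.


For amplitude damping with parameter gamma on state sqrt(a)|0> + sqrt(b)|1>:
alpha^2 = 0.12, beta^2 = 0.88
P(|0>) = alpha^2 + gamma * beta^2
= 0.12 + 0.34 * 0.88
= 0.12 + 0.2992
= 0.4192

0.4192


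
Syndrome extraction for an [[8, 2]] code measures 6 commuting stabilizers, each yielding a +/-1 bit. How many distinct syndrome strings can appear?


Each stabilizer generator gives a binary (+1 or -1) measurement outcome.
With 6 independent generators:
Total syndromes = 2^6
= 64

64


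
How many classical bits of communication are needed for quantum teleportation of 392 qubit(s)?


Quantum teleportation requires 2 classical bits per qubit teleported.
392 qubit(s) -> 2 * 392 = 784 classical bits

784


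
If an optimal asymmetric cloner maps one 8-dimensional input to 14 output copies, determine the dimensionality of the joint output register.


Output space = H^(tensor 14) where dim(H) = 8
dim = 8^14
= 64 (after 2 factors)
= 512 (after 3 factors)
= 4096 (after 4 factors)
= 32768 (after 5 factors)
= 262144 (after 6 factors)
= 2097152 (after 7 factors)
= 16777216 (after 8 factors)
= 134217728 (after 9 factors)
= 1073741824 (after 10 factors)
= 8589934592 (after 11 factors)
= 68719476736 (after 12 factors)
= 549755813888 (after 13 factors)
= 4398046511104 (after 14 factors)
= 4398046511104

4398046511104


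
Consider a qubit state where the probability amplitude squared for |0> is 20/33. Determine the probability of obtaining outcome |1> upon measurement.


|alpha|^2 = 20/33 = 0.6061
|beta|^2 = 1 - 20/33 = 13/33 = 0.3939
P(|1>) = |beta|^2 = 0.3939

0.3939


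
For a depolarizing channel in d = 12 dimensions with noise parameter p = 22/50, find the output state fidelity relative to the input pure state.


F = (1-p) + p/d
= (1 - 0.4400) + 0.4400/12
= 0.5600 + 0.0367
= 0.5967

0.5967


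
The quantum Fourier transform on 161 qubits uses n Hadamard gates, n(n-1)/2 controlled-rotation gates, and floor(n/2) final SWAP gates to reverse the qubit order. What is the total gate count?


Hadamard gates: 161
Controlled rotations: n*(n-1)/2 = 161*160/2 = 12880
SWAP gates: floor(n/2) = floor(161/2) = 80
Total = 161 + 12880 + 80
= 13121

13121


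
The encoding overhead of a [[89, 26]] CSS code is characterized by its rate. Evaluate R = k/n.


Code rate R = k/n
= 26/89
= 0.2921

0.2921


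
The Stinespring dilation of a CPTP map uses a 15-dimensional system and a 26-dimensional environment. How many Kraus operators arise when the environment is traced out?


Tracing out the environment in an orthonormal basis {|i>_E} gives Kraus operators K_i = <i|_E U |0>_E.
Number of Kraus operators = dim(H_env) = d_env
= 26

26


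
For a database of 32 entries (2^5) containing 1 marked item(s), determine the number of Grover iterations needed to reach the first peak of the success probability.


After j Grover iterations the success probability is P(j) = sin^2((2j+1)*theta), where sin(theta) = sqrt(k/N).
N = 2^5 = 32, k = 1
sin(theta) = sqrt(k/N) = 0.1767766953
theta = arcsin(sqrt(k/N)) = 0.1777106008 rad
P(j) reaches its first maximum when (2j+1)*theta is as close as possible to pi/2, i.e. j = round(pi/(4*theta) - 1/2).
pi/(4*theta) - 1/2 = 3.9195
(For comparison, the common estimate pi/4 * sqrt(N/k) = 4.4429; the exact maximiser is used here.)
Optimal iterations = 4

4


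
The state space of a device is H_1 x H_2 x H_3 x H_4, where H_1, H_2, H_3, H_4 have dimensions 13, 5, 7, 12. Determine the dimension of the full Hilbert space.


dim(H_1 x H_2 x H_3 x H_4) = 13 * 5 * 7 * 12
= 65 * 7 * 12
= 455 * 12
= 5460

5460


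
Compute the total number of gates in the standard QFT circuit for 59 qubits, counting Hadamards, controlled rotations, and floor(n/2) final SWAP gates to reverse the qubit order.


Hadamard gates: 59
Controlled rotations: n*(n-1)/2 = 59*58/2 = 1711
SWAP gates: floor(n/2) = floor(59/2) = 29
Total = 59 + 1711 + 29
= 1799

1799


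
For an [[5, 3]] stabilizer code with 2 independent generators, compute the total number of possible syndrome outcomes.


Each stabilizer generator gives a binary (+1 or -1) measurement outcome.
With 2 independent generators:
Total syndromes = 2^2
= 4

4


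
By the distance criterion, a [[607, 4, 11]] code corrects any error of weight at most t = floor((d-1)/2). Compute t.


Code parameters: [[607, 4, 11]], distance d = 11.
Number of correctable errors = floor((d-1)/2)
= floor((11 - 1)/2)
= floor(10/2)
= 5

5


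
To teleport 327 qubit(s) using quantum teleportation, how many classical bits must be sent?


Quantum teleportation requires 2 classical bits per qubit teleported.
327 qubit(s) -> 2 * 327 = 654 classical bits

654


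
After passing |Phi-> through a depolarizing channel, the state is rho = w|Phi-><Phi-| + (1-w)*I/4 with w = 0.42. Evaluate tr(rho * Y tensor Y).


|Phi-> = (|00> - |11>)/sqrt(2)
For the pure Bell state, <Y_A Y_B> = +1 (Bell-state Pauli correlator).
The maximally-mixed part I/4 has tr(I/4 * P tensor P) = 0 for any traceless Pauli P.
So <Y_A Y_B>_rho = w * (+1) + (1 - w) * 0
= 0.42 * (+1)
= 0.4200

0.4200


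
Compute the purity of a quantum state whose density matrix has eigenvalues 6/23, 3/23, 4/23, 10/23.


tr(rho^2) = sum of eigenvalues squared
= (6/23)^2 + (3/23)^2 + (4/23)^2 + (10/23)^2
= (36 + 9 + 16 + 100) / 529
= 161/529
= 0.3043

0.3043


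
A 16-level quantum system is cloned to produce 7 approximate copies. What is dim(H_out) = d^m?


Output space = H^(tensor 7) where dim(H) = 16
dim = 16^7
= 256 (after 2 factors)
= 4096 (after 3 factors)
= 65536 (after 4 factors)
= 1048576 (after 5 factors)
= 16777216 (after 6 factors)
= 268435456 (after 7 factors)
= 268435456

268435456


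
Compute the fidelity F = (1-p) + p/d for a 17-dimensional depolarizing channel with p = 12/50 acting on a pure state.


F = (1-p) + p/d
= (1 - 0.2400) + 0.2400/17
= 0.7600 + 0.0141
= 0.7741

0.7741


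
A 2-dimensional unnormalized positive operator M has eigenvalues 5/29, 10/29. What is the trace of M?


tr(M) = sum of eigenvalues
= 5/29 + 10/29
= 15/29
= 0.5172

0.5172


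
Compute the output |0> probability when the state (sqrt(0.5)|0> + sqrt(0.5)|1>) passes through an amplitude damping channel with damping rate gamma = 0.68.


For amplitude damping with parameter gamma on state sqrt(a)|0> + sqrt(b)|1>:
alpha^2 = 0.5, beta^2 = 0.5
P(|0>) = alpha^2 + gamma * beta^2
= 0.5 + 0.68 * 0.5
= 0.5 + 0.3400
= 0.8400

0.8400


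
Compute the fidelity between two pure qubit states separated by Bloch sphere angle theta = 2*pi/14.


For states separated by angle theta on Bloch sphere:
F = cos^2(theta/2)
theta = 2*pi/14 = 0.4488
theta/2 = 0.2244
cos(theta/2) = 0.9749
F = 0.9505

0.9505


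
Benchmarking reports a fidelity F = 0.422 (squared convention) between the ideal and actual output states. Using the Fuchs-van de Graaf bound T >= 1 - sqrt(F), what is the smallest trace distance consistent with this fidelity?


Fuchs-van de Graaf (squared-fidelity convention): 1 - sqrt(F) <= T <= sqrt(1 - F).
Lower bound: T >= 1 - sqrt(F)
sqrt(F) = sqrt(0.422) = 0.6496
T >= 1 - 0.6496
T >= 0.3504

0.3504


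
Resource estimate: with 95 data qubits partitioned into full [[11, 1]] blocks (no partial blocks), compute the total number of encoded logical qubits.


Each code block uses 11 physical qubits for 1 logical qubit(s).
Number of complete blocks = floor(95 / 11) = 8
Logical qubits = 8 * 1
= 8

8


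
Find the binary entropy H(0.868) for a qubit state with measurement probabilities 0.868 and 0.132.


S = -p*log2(p) - (1-p)*log2(1-p)
p = 0.8680, 1-p = 0.1320
= -0.8680 * log2(0.8680) - 0.1320 * log2(0.1320)
= -(-0.1773) - (-0.3856)
= 0.5629

0.5629


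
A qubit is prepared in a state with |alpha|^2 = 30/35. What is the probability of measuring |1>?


|alpha|^2 = 30/35 = 0.8571
|beta|^2 = 1 - 30/35 = 5/35 = 0.1429
P(|1>) = |beta|^2 = 0.1429

0.1429


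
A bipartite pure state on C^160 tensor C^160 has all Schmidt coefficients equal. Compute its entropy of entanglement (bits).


For a maximally entangled state in d x d:
S = log2(d) = log2(160)
= 7.3219

7.3219


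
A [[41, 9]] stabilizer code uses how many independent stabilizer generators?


For an [[n,k]] stabilizer code:
Number of stabilizer generators = n - k
= 41 - 9
= 32

32


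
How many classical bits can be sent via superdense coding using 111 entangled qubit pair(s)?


Superdense coding allows 2 classical bits per shared entangled pair.
111 pair(s) -> 2 * 111 = 222 classical bits

222


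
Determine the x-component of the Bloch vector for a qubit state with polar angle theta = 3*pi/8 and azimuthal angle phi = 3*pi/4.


theta = 1.1781, phi = 2.3562
r_x = sin(theta)*cos(phi) = 0.9239 * -0.7071
r_x = -0.6533

-0.6533


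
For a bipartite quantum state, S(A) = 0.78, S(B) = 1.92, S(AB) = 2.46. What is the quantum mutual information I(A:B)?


I(A:B) = S(A) + S(B) - S(AB)
= 0.78 + 1.92 - 2.46
= 0.2400

0.2400


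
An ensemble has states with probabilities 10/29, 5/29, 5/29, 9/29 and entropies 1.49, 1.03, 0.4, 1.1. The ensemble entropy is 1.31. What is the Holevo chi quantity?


chi = S(rho) - sum_i p_i * S(rho_i)
Weighted entropy = 10/29 * 1.49 + 5/29 * 1.03 + 5/29 * 0.4 + 9/29 * 1.1
= 1.1017
chi = 1.31 - 1.1017
= 0.2083

0.2083


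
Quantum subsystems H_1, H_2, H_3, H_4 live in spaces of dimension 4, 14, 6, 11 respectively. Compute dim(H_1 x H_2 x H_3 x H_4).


dim(H_1 x H_2 x H_3 x H_4) = 4 * 14 * 6 * 11
= 56 * 6 * 11
= 336 * 11
= 3696

3696


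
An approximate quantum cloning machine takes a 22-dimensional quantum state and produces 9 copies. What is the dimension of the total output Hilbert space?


Output space = H^(tensor 9) where dim(H) = 22
dim = 22^9
= 484 (after 2 factors)
= 10648 (after 3 factors)
= 234256 (after 4 factors)
= 5153632 (after 5 factors)
= 113379904 (after 6 factors)
= 2494357888 (after 7 factors)
= 54875873536 (after 8 factors)
= 1207269217792 (after 9 factors)
= 1207269217792

1207269217792


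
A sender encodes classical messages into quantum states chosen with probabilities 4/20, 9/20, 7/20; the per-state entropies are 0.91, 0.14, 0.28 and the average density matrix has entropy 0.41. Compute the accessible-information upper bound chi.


chi = S(rho) - sum_i p_i * S(rho_i)
Weighted entropy = 4/20 * 0.91 + 9/20 * 0.14 + 7/20 * 0.28
= 0.3430
chi = 0.41 - 0.3430
= 0.0670

0.0670


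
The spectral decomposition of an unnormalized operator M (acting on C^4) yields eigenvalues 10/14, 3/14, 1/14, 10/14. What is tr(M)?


tr(M) = sum of eigenvalues
= 10/14 + 3/14 + 1/14 + 10/14
= 24/14
= 1.7143

1.7143


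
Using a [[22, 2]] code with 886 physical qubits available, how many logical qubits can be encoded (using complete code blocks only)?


Each code block uses 22 physical qubits for 2 logical qubit(s).
Number of complete blocks = floor(886 / 22) = 40
Logical qubits = 40 * 2
= 80

80


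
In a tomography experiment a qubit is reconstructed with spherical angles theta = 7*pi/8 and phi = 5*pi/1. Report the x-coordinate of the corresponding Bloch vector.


theta = 2.7489, phi = 15.7080
r_x = sin(theta)*cos(phi) = 0.3827 * -1.0000
r_x = -0.3827

-0.3827


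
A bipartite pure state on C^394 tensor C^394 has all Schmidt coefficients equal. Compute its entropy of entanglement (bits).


For a maximally entangled state in d x d:
S = log2(d) = log2(394)
= 8.6221

8.6221


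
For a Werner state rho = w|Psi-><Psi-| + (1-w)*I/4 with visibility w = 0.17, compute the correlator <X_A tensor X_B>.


|Psi-> = (|01> - |10>)/sqrt(2)
For the pure Bell state, <X_A X_B> = -1 (Bell-state Pauli correlator).
The maximally-mixed part I/4 has tr(I/4 * P tensor P) = 0 for any traceless Pauli P.
So <X_A X_B>_rho = w * (-1) + (1 - w) * 0
= 0.17 * (-1)
= -0.1700

-0.1700


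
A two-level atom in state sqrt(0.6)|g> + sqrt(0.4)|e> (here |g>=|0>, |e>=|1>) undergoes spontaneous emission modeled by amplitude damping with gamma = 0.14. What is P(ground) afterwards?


For amplitude damping with parameter gamma on state sqrt(a)|0> + sqrt(b)|1>:
alpha^2 = 0.6, beta^2 = 0.4
P(|0>) = alpha^2 + gamma * beta^2
= 0.6 + 0.14 * 0.4
= 0.6 + 0.0560
= 0.6560

0.6560


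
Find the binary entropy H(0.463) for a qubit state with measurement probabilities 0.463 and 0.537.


S = -p*log2(p) - (1-p)*log2(1-p)
p = 0.4630, 1-p = 0.5370
= -0.4630 * log2(0.4630) - 0.5370 * log2(0.5370)
= -(-0.5144) - (-0.4817)
= 0.9960

0.9960


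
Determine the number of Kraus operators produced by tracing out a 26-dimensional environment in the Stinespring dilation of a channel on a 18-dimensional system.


Tracing out the environment in an orthonormal basis {|i>_E} gives Kraus operators K_i = <i|_E U |0>_E.
Number of Kraus operators = dim(H_env) = d_env
= 26

26


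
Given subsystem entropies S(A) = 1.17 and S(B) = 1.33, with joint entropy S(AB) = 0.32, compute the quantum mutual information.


I(A:B) = S(A) + S(B) - S(AB)
= 1.17 + 1.33 - 0.32
= 2.1800

2.1800


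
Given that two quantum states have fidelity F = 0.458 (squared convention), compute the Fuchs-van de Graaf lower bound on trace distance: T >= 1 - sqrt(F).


Fuchs-van de Graaf (squared-fidelity convention): 1 - sqrt(F) <= T <= sqrt(1 - F).
Lower bound: T >= 1 - sqrt(F)
sqrt(F) = sqrt(0.458) = 0.6768
T >= 1 - 0.6768
T >= 0.3232

0.3232


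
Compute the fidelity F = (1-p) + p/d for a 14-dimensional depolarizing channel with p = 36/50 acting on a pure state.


F = (1-p) + p/d
= (1 - 0.7200) + 0.7200/14
= 0.2800 + 0.0514
= 0.3314

0.3314


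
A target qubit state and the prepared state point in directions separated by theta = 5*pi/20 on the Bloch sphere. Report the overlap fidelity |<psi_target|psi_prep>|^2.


For states separated by angle theta on Bloch sphere:
F = cos^2(theta/2)
theta = 5*pi/20 = 0.7854
theta/2 = 0.3927
cos(theta/2) = 0.9239
F = 0.8536

0.8536


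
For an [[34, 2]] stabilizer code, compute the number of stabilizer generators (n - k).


For an [[n,k]] stabilizer code:
Number of stabilizer generators = n - k
= 34 - 2
= 32

32


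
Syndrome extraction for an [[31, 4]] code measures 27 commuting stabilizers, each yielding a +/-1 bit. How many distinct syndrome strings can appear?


Each stabilizer generator gives a binary (+1 or -1) measurement outcome.
With 27 independent generators:
Total syndromes = 2^27
= 134217728

134217728


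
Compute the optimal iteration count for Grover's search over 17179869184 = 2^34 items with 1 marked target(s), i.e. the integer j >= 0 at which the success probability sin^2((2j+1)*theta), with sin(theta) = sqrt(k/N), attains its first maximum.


After j Grover iterations the success probability is P(j) = sin^2((2j+1)*theta), where sin(theta) = sqrt(k/N).
N = 2^34 = 17179869184, k = 1
sin(theta) = sqrt(k/N) = 7.629394531e-06
theta = arcsin(sqrt(k/N)) = 7.629394531e-06 rad
P(j) reaches its first maximum when (2j+1)*theta is as close as possible to pi/2, i.e. j = round(pi/(4*theta) - 1/2).
pi/(4*theta) - 1/2 = 102943.2081
(For comparison, the common estimate pi/4 * sqrt(N/k) = 102943.7081; the exact maximiser is used here.)
Optimal iterations = 102943

102943


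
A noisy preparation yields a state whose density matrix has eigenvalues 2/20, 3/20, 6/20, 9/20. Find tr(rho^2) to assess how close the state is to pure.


tr(rho^2) = sum of eigenvalues squared
= (2/20)^2 + (3/20)^2 + (6/20)^2 + (9/20)^2
= (4 + 9 + 36 + 81) / 400
= 130/400
= 0.3250

0.3250


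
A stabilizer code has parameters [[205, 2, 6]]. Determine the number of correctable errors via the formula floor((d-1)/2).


Code parameters: [[205, 2, 6]], distance d = 6.
Number of correctable errors = floor((d-1)/2)
= floor((6 - 1)/2)
= floor(5/2)
= 2

2


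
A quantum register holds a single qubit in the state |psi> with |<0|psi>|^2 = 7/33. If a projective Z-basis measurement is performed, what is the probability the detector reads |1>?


|alpha|^2 = 7/33 = 0.2121
|beta|^2 = 1 - 7/33 = 26/33 = 0.7879
P(|1>) = |beta|^2 = 0.7879

0.7879


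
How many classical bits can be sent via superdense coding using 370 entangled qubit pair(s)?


Superdense coding allows 2 classical bits per shared entangled pair.
370 pair(s) -> 2 * 370 = 740 classical bits

740


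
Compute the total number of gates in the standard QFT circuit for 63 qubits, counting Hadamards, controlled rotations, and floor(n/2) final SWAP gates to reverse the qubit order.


Hadamard gates: 63
Controlled rotations: n*(n-1)/2 = 63*62/2 = 1953
SWAP gates: floor(n/2) = floor(63/2) = 31
Total = 63 + 1953 + 31
= 2047

2047


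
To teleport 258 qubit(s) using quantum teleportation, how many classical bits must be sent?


Quantum teleportation requires 2 classical bits per qubit teleported.
258 qubit(s) -> 2 * 258 = 516 classical bits

516


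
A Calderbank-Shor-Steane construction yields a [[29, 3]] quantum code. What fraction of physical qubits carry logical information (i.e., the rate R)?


Code rate R = k/n
= 3/29
= 0.1034

0.1034


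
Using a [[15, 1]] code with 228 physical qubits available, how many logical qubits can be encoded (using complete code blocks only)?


Each code block uses 15 physical qubits for 1 logical qubit(s).
Number of complete blocks = floor(228 / 15) = 15
Logical qubits = 15 * 1
= 15

15


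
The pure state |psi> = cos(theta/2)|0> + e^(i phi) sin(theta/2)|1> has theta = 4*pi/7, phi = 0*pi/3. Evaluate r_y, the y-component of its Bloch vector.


theta = 1.7952, phi = 0.0000
r_y = sin(theta)*sin(phi) = 0.9749 * 0.0000
r_y = 0.0000

0.0000


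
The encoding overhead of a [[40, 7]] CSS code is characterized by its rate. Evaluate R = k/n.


Code rate R = k/n
= 7/40
= 0.1750

0.1750


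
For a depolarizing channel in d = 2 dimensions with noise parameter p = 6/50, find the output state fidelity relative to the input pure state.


F = (1-p) + p/d
= (1 - 0.1200) + 0.1200/2
= 0.8800 + 0.0600
= 0.9400

0.9400


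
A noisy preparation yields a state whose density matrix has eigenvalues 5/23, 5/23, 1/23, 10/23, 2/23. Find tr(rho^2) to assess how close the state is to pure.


tr(rho^2) = sum of eigenvalues squared
= (5/23)^2 + (5/23)^2 + (1/23)^2 + (10/23)^2 + (2/23)^2
= (25 + 25 + 1 + 100 + 4) / 529
= 155/529
= 0.2930

0.2930
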